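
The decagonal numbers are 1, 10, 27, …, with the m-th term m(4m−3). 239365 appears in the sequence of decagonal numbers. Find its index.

245

Set n(4n−3) = 239365, giving 4n² − 3n − 239365 = 0.
The discriminant is 9 + 16·239365 = 3829849, and √3829849 = 1957.
So n = (3 + 1957) / 8 = 1960/8 = 245.
Check: 245·(4·245 − 3) = 239365. ✓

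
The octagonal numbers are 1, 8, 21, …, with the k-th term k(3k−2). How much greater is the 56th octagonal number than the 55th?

331

Consecutive octagonal numbers differ by 6n − 5: here 6·56 − 5 = 331.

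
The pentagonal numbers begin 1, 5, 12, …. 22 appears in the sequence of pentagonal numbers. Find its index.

4

Set n(3n−1)/2 = 22, giving 3n² − n − 44 = 0.
The discriminant is 1 + 24·22 = 529, and √529 = 23.
So n = (1 + 23) / 6 = 24/6 = 4.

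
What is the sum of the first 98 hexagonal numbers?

632247

Σ i(2i−1) = 2Σi² − Σi over i = 1..98.
Σi = 4851 and Σi² = 318549.
2·318549 − 1·4851 = 632247.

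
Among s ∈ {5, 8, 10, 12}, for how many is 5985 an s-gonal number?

s = 5: P(5, 63) = 5922 and P(5, 64) = 6112; 5985 is not s-gonal.
s = 8: P(8, 45) = 5985. ✓
s = 10: P(10, 39) = 5967 and P(10, 40) = 6280; 5985 is not s-gonal.
s = 12: P(12, 35) = 5985. ✓
Hits: s ∈ {8, 12} → 2.

2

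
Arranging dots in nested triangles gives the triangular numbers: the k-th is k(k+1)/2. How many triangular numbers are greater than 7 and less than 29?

The n-th triangular number is n(n+1)/2.
Smallest index with value > 7: n = 4 (giving 10).
Largest index with value < 29: n = 7 (giving 28).
Indices 4 through 7: 4 terms.

4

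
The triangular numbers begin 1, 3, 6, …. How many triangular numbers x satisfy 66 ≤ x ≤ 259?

12

The n-th triangular number is n(n+1)/2.
Smallest index with value ≥ 66: n = 11 (giving 66).
Largest index with value ≤ 259: n = 22 (giving 253).
Indices 11 through 22: 12 terms.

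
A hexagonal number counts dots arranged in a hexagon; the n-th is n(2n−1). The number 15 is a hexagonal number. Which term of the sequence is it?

Set n(2n−1) = 15, giving 2n² − n − 15 = 0.
So n = (1 + 11) / 4 = 12/4 = 3.

3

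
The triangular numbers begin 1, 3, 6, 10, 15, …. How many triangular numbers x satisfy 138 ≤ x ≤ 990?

28

The n-th triangular number is n(n+1)/2.
Smallest index with value ≥ 138: n = 17 (giving 153).
Largest index with value ≤ 990: n = 44 (giving 990).
Indices 17 through 44: 28 terms.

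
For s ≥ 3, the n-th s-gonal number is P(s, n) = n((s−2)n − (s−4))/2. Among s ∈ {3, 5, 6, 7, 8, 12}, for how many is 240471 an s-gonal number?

s = 3: P(3, 693) = 240471. ✓
s = 5: P(5, 400) = 239800 and P(5, 401) = 241001; 240471 is not s-gonal.
s = 6: P(6, 347) = 240471. ✓
s = 7: P(7, 310) = 239785 and P(7, 311) = 241336; 240471 is not s-gonal.
s = 8: P(8, 283) = 239701 and P(8, 284) = 241400; 240471 is not s-gonal.
s = 12: P(12, 219) = 238929 and P(12, 220) = 241120; 240471 is not s-gonal.
Hits: s ∈ {3, 6} → 2.

2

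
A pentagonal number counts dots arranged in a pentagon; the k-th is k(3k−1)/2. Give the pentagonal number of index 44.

The 44th pentagonal number is n(3n−1)/2 with n = 44.
44·(3·44 − 1)/2 = 44·131/2 = 2882.

2882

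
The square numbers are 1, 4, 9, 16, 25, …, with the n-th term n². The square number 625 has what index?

We need n² = 625, so n = √625 = 25.

25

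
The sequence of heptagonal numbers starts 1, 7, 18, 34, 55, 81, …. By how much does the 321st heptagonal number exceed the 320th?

1601

Consecutive heptagonal numbers differ by 5n − 4: here 5·321 − 4 = 1601.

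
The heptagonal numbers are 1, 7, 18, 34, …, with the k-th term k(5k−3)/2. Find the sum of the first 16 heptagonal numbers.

3536

Σ i(5i−3)/2 = (5Σi² − 3Σi) / 2 over i = 1..16.
Σi = 136 and Σi² = 1496.
(5·1496 − 3·136) / 2 = 7072/2 = 3536.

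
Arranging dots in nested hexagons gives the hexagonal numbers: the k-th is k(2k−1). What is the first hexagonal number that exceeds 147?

153

Solve n(2n−1) > 147 for integer n.
The largest n with value ≤ 147 is 8 (since 120 ≤ 147 < 153), so the first above is n = 9, value 153.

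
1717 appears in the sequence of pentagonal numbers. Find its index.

34

Set n(3n−1)/2 = 1717, giving 3n² − n − 3434 = 0.
The discriminant is 1 + 24·1717 = 41209, and √41209 = 203.
So n = (1 + 203) / 6 = 204/6 = 34.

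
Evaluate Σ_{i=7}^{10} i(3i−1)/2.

424

Σ i(3i−1)/2 = (3Σi² − Σi) / 2 over i = 7..10.
Σi = 55 − 21 = 34 and Σi² = 385 − 91 = 294.
(3·294 − 1·34) / 2 = 848/2 = 424.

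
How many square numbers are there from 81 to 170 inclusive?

5

The n-th square number is n².
Smallest index with value ≥ 81: n = 9 (giving 81).
Largest index with value ≤ 170: n = 13 (giving 169).
Indices 9 through 13: 5 terms.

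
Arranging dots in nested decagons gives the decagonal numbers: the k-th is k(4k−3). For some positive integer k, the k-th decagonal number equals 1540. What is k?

Set n(4n−3) = 1540, giving 4n² − 3n − 1540 = 0.
So n = (3 + 157) / 8 = 160/8 = 20.

20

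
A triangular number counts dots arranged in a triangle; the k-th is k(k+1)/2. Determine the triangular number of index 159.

The 159th triangular number is n(n+1)/2 with n = 159.
159·160/2 = 25440/2 = 12720.

12720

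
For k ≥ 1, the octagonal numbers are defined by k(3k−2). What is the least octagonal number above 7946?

Solve n(3n−2) > 7946 for integer n.
The largest n with value ≤ 7946 is 51 (since 7701 ≤ 7946 < 8008), so the first above is n = 52, value 8008.

8008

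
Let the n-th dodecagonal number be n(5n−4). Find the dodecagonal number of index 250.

311500

250·(5·250 − 4) = 250·1246 = 311500.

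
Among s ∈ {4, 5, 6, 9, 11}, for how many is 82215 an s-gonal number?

s = 4: P(4, 286) = 81796 and P(4, 287) = 82369; 82215 is not s-gonal.
s = 5: P(5, 234) = 82017 and P(5, 235) = 82720; 82215 is not s-gonal.
s = 6: P(6, 203) = 82215. ✓
s = 9: P(9, 153) = 81549 and P(9, 154) = 82621; 82215 is not s-gonal.
s = 11: P(11, 135) = 81540 and P(11, 136) = 82756; 82215 is not s-gonal.
Hits: s ∈ {6} → 1.

1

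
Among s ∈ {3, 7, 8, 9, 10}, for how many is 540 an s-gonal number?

s = 3: P(3, 32) = 528 and P(3, 33) = 561; 540 is not s-gonal.
s = 7: P(7, 15) = 540. ✓
s = 8: P(8, 13) = 481 and P(8, 14) = 560; 540 is not s-gonal.
s = 9: P(9, 12) = 474 and P(9, 13) = 559; 540 is not s-gonal.
s = 10: P(10, 12) = 540. ✓
Hits: s ∈ {7, 10} → 2.

2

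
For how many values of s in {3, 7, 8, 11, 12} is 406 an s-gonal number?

s = 3: P(3, 28) = 406. ✓
s = 7: P(7, 13) = 403 and P(7, 14) = 469; 406 is not s-gonal.
s = 8: P(8, 11) = 341 and P(8, 12) = 408; 406 is not s-gonal.
s = 11: P(11, 9) = 333 and P(11, 10) = 415; 406 is not s-gonal.
s = 12: P(12, 9) = 369 and P(12, 10) = 460; 406 is not s-gonal.
Hits: s ∈ {3} → 1.

1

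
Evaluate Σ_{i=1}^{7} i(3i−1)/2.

196

Σ i(3i−1)/2 = (3Σi² − Σi) / 2 over i = 1..7.
Σi = 28 and Σi² = 140.
(3·140 − 1·28) / 2 = 392/2 = 196.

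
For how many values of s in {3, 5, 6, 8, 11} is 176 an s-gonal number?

s = 3: P(3, 18) = 171 and P(3, 19) = 190; 176 is not s-gonal.
s = 5: P(5, 11) = 176. ✓
s = 6: P(6, 9) = 153 and P(6, 10) = 190; 176 is not s-gonal.
s = 8: P(8, 8) = 176. ✓
s = 11: P(11, 6) = 141 and P(11, 7) = 196; 176 is not s-gonal.
Hits: s ∈ {5, 8} → 2.

2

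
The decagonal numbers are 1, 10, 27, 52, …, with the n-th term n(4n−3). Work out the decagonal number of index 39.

The 39th decagonal number is n(4n−3) with n = 39.
39·(4·39 − 3) = 39·153 = 5967.

5967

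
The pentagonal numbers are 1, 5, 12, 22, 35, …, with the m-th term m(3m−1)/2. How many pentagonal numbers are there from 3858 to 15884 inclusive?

53

The n-th pentagonal number is n(3n−1)/2.
Smallest index with value ≥ 3858: n = 51 (giving 3876).
Largest index with value ≤ 15884: n = 103 (giving 15862).
Indices 51 through 103: 53 terms.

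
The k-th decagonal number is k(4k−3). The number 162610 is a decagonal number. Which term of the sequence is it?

Set n(4n−3) = 162610, giving 4n² − 3n − 162610 = 0.
So n = (3 + 1613) / 8 = 1616/8 = 202.
Check: 202·(4·202 − 3) = 162610. ✓

202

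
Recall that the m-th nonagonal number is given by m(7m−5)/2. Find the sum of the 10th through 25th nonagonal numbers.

17640

Σ i(7i−5)/2 = (7Σi² − 5Σi) / 2 over i = 10..25.
Σi = 325 − 45 = 280 and Σi² = 5525 − 285 = 5240.
(7·5240 − 5·280) / 2 = 35280/2 = 17640.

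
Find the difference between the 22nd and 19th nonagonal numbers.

423

22·(7·22 − 5)/2 = 1639 and 19·(7·19 − 5)/2 = 1216.
Difference: 1639 − 1216 = 423.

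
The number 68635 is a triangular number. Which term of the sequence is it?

Set n(n+1)/2 = 68635, giving n² + n − 137270 = 0.
The discriminant is 1 + 8·68635 = 549081, and √549081 = 741.
So n = (-1 + 741) / 2 = 740/2 = 370.

370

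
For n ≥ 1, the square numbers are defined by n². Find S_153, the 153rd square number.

153² = 23409.

23409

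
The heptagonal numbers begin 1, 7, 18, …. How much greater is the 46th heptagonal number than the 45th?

226

Consecutive heptagonal numbers differ by 5n − 4: here 5·46 − 4 = 226.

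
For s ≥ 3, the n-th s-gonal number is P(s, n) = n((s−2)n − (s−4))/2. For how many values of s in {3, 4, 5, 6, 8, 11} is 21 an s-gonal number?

s = 3: P(3, 6) = 21. ✓
s = 4: P(4, 4) = 16 and P(4, 5) = 25; 21 is not s-gonal.
s = 5: P(5, 3) = 12 and P(5, 4) = 22; 21 is not s-gonal.
s = 6: P(6, 3) = 15 and P(6, 4) = 28; 21 is not s-gonal.
s = 8: P(8, 3) = 21. ✓
s = 11: P(11, 2) = 11 and P(11, 3) = 30; 21 is not s-gonal.
Hits: s ∈ {3, 8} → 2.

2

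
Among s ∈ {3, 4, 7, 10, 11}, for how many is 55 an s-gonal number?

s = 3: P(3, 10) = 55. ✓
s = 4: P(4, 7) = 49 and P(4, 8) = 64; 55 is not s-gonal.
s = 7: P(7, 5) = 55. ✓
s = 10: P(10, 4) = 52 and P(10, 5) = 85; 55 is not s-gonal.
s = 11: P(11, 3) = 30 and P(11, 4) = 58; 55 is not s-gonal.
Hits: s ∈ {3, 7} → 2.

2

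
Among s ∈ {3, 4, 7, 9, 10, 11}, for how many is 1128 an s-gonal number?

1

s = 3: P(3, 47) = 1128. ✓
s = 4: P(4, 33) = 1089 and P(4, 34) = 1156; 1128 is not s-gonal.
s = 7: P(7, 21) = 1071 and P(7, 22) = 1177; 1128 is not s-gonal.
s = 9: P(9, 18) = 1089 and P(9, 19) = 1216; 1128 is not s-gonal.
s = 10: P(10, 17) = 1105 and P(10, 18) = 1242; 1128 is not s-gonal.
s = 11: P(11, 16) = 1096 and P(11, 17) = 1241; 1128 is not s-gonal.
Hits: s ∈ {3} → 1.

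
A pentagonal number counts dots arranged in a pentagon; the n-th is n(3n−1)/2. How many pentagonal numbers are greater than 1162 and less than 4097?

24

The n-th pentagonal number is n(3n−1)/2.
Smallest index with value > 1162: n = 29 (giving 1247).
Largest index with value < 4097: n = 52 (giving 4030).
Indices 29 through 52: 24 terms.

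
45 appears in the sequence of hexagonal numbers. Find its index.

Set n(2n−1) = 45, giving 2n² − n − 45 = 0.
The discriminant is 1 + 8·45 = 361, and √361 = 19.
So n = (1 + 19) / 4 = 20/4 = 5.
Check: 5·(2·5 − 1) = 45. ✓

5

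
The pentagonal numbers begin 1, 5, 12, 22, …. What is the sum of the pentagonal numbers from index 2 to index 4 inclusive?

39

Σ i(3i−1)/2 = (3Σi² − Σi) / 2 over i = 2..4.
Σi = 10 − 1 = 9 and Σi² = 30 − 1 = 29.
(3·29 − 1·9) / 2 = 78/2 = 39.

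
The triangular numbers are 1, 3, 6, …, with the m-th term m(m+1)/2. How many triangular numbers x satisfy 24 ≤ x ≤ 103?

7

The n-th triangular number is n(n+1)/2.
Smallest index with value ≥ 24: n = 7 (giving 28).
Largest index with value ≤ 103: n = 13 (giving 91).
Indices 7 through 13: 7 terms.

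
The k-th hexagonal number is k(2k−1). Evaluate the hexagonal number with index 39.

3003

The 39th hexagonal number is n(2n−1) with n = 39.
39·(2·39 − 1) = 39·77 = 3003.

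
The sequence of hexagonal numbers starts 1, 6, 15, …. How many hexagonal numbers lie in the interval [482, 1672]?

The n-th hexagonal number is n(2n−1).
Smallest index with value ≥ 482: n = 16 (giving 496).
Largest index with value ≤ 1672: n = 29 (giving 1653).
Indices 16 through 29: 14 terms.

14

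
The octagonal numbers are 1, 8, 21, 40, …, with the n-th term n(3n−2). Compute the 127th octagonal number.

127·(3·127 − 2) = 127·379 = 48133.

48133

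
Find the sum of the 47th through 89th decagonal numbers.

Σ i(4i−3) = 4Σi² − 3Σi over i = 47..89.
Σi = 4005 − 1081 = 2924 and Σi² = 238965 − 33511 = 205454.
4·205454 − 3·2924 = 813044.

813044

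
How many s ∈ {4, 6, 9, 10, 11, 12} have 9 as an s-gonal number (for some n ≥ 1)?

s = 4: P(4, 3) = 9. ✓
s = 6: P(6, 2) = 6 and P(6, 3) = 15; 9 is not s-gonal.
s = 9: P(9, 2) = 9. ✓
s = 10: P(10, 1) = 1 and P(10, 2) = 10; 9 is not s-gonal.
s = 11: P(11, 1) = 1 and P(11, 2) = 11; 9 is not s-gonal.
s = 12: P(12, 1) = 1 and P(12, 2) = 12; 9 is not s-gonal.
Hits: s ∈ {4, 9} → 2.

2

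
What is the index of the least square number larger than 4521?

68

Solve n² > 4521 for integer n.
The largest n with value ≤ 4521 is 67 (since 4489 ≤ 4521 < 4624), so the first above is n = 68, value 4624.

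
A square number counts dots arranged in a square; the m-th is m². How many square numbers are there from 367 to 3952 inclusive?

The n-th square number is n².
Smallest index with value ≥ 367: n = 20 (giving 400).
Largest index with value ≤ 3952: n = 62 (giving 3844).
Indices 20 through 62: 43 terms.

43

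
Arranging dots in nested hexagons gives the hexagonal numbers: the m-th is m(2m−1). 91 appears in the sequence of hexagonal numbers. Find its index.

7

Set n(2n−1) = 91, giving 2n² − n − 91 = 0.
The discriminant is 1 + 8·91 = 729, and √729 = 27.
So n = (1 + 27) / 4 = 28/4 = 7.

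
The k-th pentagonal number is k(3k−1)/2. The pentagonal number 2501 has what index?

41

Set n(3n−1)/2 = 2501, giving 3n² − n − 5002 = 0.
So n = (1 + 245) / 6 = 246/6 = 41.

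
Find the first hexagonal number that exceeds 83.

Solve n(2n−1) > 83 for integer n.
The largest n with value ≤ 83 is 6 (since 66 ≤ 83 < 91), so the first above is n = 7, value 91.

91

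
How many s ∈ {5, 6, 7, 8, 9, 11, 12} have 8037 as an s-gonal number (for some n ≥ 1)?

1

s = 5: P(5, 73) = 7957 and P(5, 74) = 8177; 8037 is not s-gonal.
s = 6: P(6, 63) = 7875 and P(6, 64) = 8128; 8037 is not s-gonal.
s = 7: P(7, 57) = 8037. ✓
s = 8: P(8, 52) = 8008 and P(8, 53) = 8321; 8037 is not s-gonal.
s = 9: P(9, 48) = 7944 and P(9, 49) = 8281; 8037 is not s-gonal.
s = 11: P(11, 42) = 7791 and P(11, 43) = 8170; 8037 is not s-gonal.
s = 12: P(12, 40) = 7840 and P(12, 41) = 8241; 8037 is not s-gonal.
Hits: s ∈ {7} → 1.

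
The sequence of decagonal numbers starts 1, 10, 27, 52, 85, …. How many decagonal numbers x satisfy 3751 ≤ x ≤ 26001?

51

The n-th decagonal number is n(4n−3).
Smallest index with value ≥ 3751: n = 31 (giving 3751).
Largest index with value ≤ 26001: n = 81 (giving 26001).
Indices 31 through 81: 51 terms.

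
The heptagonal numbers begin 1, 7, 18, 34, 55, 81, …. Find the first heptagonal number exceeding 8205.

8323

Solve n(5n−3)/2 > 8205 for integer n.
The largest n with value ≤ 8205 is 57 (since 8037 ≤ 8205 < 8323), so the first above is n = 58, value 8323.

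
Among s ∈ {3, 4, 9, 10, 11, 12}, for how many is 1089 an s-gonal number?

s = 3: P(3, 46) = 1081 and P(3, 47) = 1128; 1089 is not s-gonal.
s = 4: P(4, 33) = 1089. ✓
s = 9: P(9, 18) = 1089. ✓
s = 10: P(10, 16) = 976 and P(10, 17) = 1105; 1089 is not s-gonal.
s = 11: P(11, 15) = 960 and P(11, 16) = 1096; 1089 is not s-gonal.
s = 12: P(12, 15) = 1065 and P(12, 16) = 1216; 1089 is not s-gonal.
Hits: s ∈ {4, 9} → 2.

2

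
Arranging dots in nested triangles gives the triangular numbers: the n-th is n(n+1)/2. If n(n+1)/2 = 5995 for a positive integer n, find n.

109

Set n(n+1)/2 = 5995, giving n² + n − 11990 = 0.
The discriminant is 1 + 8·5995 = 47961, and √47961 = 219.
So n = (-1 + 219) / 2 = 218/2 = 109.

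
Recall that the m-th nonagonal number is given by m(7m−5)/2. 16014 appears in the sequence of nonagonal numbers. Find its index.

Set n(7n−5)/2 = 16014, giving 7n² − 5n − 32028 = 0.
So n = (5 + 947) / 14 = 952/14 = 68.

68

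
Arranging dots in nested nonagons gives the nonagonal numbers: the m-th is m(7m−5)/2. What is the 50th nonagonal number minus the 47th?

50·(7·50 − 5)/2 = 8625 and 47·(7·47 − 5)/2 = 7614.
Difference: 8625 − 7614 = 1011.

1011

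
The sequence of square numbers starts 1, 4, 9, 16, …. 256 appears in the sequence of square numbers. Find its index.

We need n² = 256, so n = √256 = 16.

16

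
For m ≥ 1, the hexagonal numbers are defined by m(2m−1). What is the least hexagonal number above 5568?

Solve n(2n−1) > 5568 for integer n.
The largest n with value ≤ 5568 is 53 (since 5565 ≤ 5568 < 5778), so the first above is n = 54, value 5778.

5778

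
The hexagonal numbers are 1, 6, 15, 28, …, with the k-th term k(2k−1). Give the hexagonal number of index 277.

277·(2·277 − 1) = 277·553 = 153181.

153181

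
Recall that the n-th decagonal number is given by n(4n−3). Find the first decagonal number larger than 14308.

Solve n(4n−3) > 14308 for integer n.
The largest n with value ≤ 14308 is 60 (since 14220 ≤ 14308 < 14701), so the first above is n = 61, value 14701.

14701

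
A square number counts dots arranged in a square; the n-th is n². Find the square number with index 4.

The 4th square number is n² with n = 4.
4² = 16.

16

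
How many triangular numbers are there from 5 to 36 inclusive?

6

The n-th triangular number is n(n+1)/2.
Smallest index with value ≥ 5: n = 3 (giving 6).
Largest index with value ≤ 36: n = 8 (giving 36).
Indices 3 through 8: 6 terms.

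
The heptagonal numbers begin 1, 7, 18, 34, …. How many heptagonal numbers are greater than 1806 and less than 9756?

The n-th heptagonal number is n(5n−3)/2.
Smallest index with value > 1806: n = 28 (giving 1918).
Largest index with value < 9756: n = 62 (giving 9517).
Indices 28 through 62: 35 terms.

35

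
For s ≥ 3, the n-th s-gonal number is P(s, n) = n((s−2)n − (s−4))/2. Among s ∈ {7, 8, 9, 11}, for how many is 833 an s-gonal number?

s = 7: P(7, 18) = 783 and P(7, 19) = 874; 833 is not s-gonal.
s = 8: P(8, 17) = 833. ✓
s = 9: P(9, 15) = 750 and P(9, 16) = 856; 833 is not s-gonal.
s = 11: P(11, 14) = 833. ✓
Hits: s ∈ {8, 11} → 2.

2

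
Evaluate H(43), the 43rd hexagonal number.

3655

The 43rd hexagonal number is n(2n−1) with n = 43.
43·(2·43 − 1) = 43·85 = 3655.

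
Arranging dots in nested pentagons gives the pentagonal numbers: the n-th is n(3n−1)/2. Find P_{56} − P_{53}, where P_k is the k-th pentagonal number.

489

56·(3·56 − 1)/2 = 4676 and 53·(3·53 − 1)/2 = 4187.
Difference: 4676 − 4187 = 489.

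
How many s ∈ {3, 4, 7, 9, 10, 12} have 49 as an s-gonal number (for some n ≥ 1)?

1

s = 3: P(3, 9) = 45 and P(3, 10) = 55; 49 is not s-gonal.
s = 4: P(4, 7) = 49. ✓
s = 7: P(7, 4) = 34 and P(7, 5) = 55; 49 is not s-gonal.
s = 9: P(9, 4) = 46 and P(9, 5) = 75; 49 is not s-gonal.
s = 10: P(10, 3) = 27 and P(10, 4) = 52; 49 is not s-gonal.
s = 12: P(12, 3) = 33 and P(12, 4) = 64; 49 is not s-gonal.
Hits: s ∈ {4} → 1.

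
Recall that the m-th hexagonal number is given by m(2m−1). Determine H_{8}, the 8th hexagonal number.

120

The 8th hexagonal number is n(2n−1) with n = 8.
8·(2·8 − 1) = 8·15 = 120.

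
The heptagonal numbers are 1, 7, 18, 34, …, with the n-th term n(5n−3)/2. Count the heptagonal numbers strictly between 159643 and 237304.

The n-th heptagonal number is n(5n−3)/2.
Smallest index with value > 159643: n = 254 (giving 160909).
Largest index with value < 237304: n = 308 (giving 236698).
Indices 254 through 308: 55 terms.

55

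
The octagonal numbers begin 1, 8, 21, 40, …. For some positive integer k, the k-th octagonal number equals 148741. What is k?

223

Set n(3n−2) = 148741, giving 3n² − 2n − 148741 = 0.
The discriminant is 4 + 12·148741 = 1784896, and √1784896 = 1336.
So n = (2 + 1336) / 6 = 1338/6 = 223.
Check: 223·(3·223 − 2) = 148741. ✓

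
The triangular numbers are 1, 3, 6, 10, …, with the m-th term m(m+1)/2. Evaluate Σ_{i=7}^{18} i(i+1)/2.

1084

Σ i(i+1)/2 = (Σi² + Σi) / 2 over i = 7..18.
Σi = 171 − 21 = 150 and Σi² = 2109 − 91 = 2018.
(1·2018 + 1·150) / 2 = 2168/2 = 1084.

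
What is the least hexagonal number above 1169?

1225

Solve n(2n−1) > 1169 for integer n.
The largest n with value ≤ 1169 is 24 (since 1128 ≤ 1169 < 1225), so the first above is n = 25, value 1225.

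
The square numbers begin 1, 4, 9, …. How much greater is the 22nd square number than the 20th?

22² = 484 and 20² = 400.
Difference: 484 − 400 = 84.

84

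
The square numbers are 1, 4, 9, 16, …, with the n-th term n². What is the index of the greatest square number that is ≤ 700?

26

Solve n² ≤ 700 for integer n.
n = 26 gives 676 ≤ 700, while n = 27 gives 729 > 700; so the answer is index 26.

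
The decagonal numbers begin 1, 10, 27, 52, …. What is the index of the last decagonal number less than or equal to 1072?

16

Solve n(4n−3) ≤ 1072 for integer n.
n = 16 gives 976 ≤ 1072, while n = 17 gives 1105 > 1072; so the answer is index 16.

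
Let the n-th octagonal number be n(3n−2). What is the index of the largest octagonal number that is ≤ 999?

18

Solve n(3n−2) ≤ 999 for integer n.
n = 18 gives 936 ≤ 999, while n = 19 gives 1045 > 999; so the answer is index 18.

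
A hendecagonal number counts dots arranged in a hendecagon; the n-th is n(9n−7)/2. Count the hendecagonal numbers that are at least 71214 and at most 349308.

The n-th hendecagonal number is n(9n−7)/2.
Smallest index with value ≥ 71214: n = 127 (giving 72136).
Largest index with value ≤ 349308: n = 279 (giving 349308).
Indices 127 through 279: 153 terms.

153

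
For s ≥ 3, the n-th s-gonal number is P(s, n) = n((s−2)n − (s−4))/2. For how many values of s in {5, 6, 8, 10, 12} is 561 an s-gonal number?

s = 5: P(5, 19) = 532 and P(5, 20) = 590; 561 is not s-gonal.
s = 6: P(6, 17) = 561. ✓
s = 8: P(8, 14) = 560 and P(8, 15) = 645; 561 is not s-gonal.
s = 10: P(10, 12) = 540 and P(10, 13) = 637; 561 is not s-gonal.
s = 12: P(12, 11) = 561. ✓
Hits: s ∈ {6, 12} → 2.

2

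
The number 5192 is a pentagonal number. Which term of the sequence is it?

Set n(3n−1)/2 = 5192, giving 3n² − n − 10384 = 0.
So n = (1 + 353) / 6 = 354/6 = 59.

59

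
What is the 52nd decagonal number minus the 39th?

52·(4·52 − 3) = 10660 and 39·(4·39 − 3) = 5967.
Difference: 10660 − 5967 = 4693.

4693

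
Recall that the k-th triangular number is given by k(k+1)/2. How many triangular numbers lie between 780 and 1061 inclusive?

The n-th triangular number is n(n+1)/2.
Smallest index with value ≥ 780: n = 39 (giving 780).
Largest index with value ≤ 1061: n = 45 (giving 1035).
Indices 39 through 45: 7 terms.

7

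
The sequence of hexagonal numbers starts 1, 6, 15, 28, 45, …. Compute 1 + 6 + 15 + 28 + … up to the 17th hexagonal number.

Σ i(2i−1) = 2Σi² − Σi over i = 1..17.
Σi = 153 and Σi² = 1785.
2·1785 − 1·153 = 3417.

3417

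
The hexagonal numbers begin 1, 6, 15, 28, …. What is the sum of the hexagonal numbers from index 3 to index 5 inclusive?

Σ i(2i−1) = 2Σi² − Σi over i = 3..5.
Σi = 15 − 3 = 12 and Σi² = 55 − 5 = 50.
2·50 − 1·12 = 88.

88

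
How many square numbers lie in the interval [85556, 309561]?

The n-th square number is n².
Smallest index with value ≥ 85556: n = 293 (giving 85849).
Largest index with value ≤ 309561: n = 556 (giving 309136).
Indices 293 through 556: 264 terms.

264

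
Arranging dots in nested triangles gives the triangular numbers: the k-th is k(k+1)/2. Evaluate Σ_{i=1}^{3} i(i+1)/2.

10

Σ i(i+1)/2 = (Σi² + Σi) / 2 over i = 1..3.
Σi = 6 and Σi² = 14.
(1·14 + 1·6) / 2 = 20/2 = 10.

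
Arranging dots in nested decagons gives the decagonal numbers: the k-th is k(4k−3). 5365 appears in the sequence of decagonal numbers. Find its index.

37

Set n(4n−3) = 5365, giving 4n² − 3n − 5365 = 0.
The discriminant is 9 + 16·5365 = 85849, and √85849 = 293.
So n = (3 + 293) / 8 = 296/8 = 37.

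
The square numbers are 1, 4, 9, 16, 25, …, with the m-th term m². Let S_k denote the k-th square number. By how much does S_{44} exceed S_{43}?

87

n² − (n−1)² = 2n − 1, so 44² − 43² = 2·44 − 1 = 87.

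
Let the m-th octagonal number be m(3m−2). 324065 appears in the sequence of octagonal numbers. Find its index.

329

Set n(3n−2) = 324065, giving 3n² − 2n − 324065 = 0.
The discriminant is 4 + 12·324065 = 3888784, and √3888784 = 1972.
So n = (2 + 1972) / 6 = 1974/6 = 329.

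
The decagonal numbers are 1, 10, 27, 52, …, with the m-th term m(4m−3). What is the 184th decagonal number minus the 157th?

36747

184·(4·184 − 3) = 134872 and 157·(4·157 − 3) = 98125.
Difference: 134872 − 98125 = 36747.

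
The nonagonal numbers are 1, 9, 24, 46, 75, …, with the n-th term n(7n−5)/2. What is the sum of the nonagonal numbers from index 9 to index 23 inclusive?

13820

Σ i(7i−5)/2 = (7Σi² − 5Σi) / 2 over i = 9..23.
Σi = 276 − 36 = 240 and Σi² = 4324 − 204 = 4120.
(7·4120 − 5·240) / 2 = 27640/2 = 13820.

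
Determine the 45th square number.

2025

The 45th square number is n² with n = 45.
45² = 2025.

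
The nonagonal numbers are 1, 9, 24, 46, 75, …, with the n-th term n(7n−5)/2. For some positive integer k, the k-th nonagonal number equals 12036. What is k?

Set n(7n−5)/2 = 12036, giving 7n² − 5n − 24072 = 0.
The discriminant is 25 + 56·12036 = 674041, and √674041 = 821.
So n = (5 + 821) / 14 = 826/14 = 59.
Check: 59·(7·59 − 5)/2 = 12036. ✓

59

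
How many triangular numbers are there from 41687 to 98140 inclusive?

The n-th triangular number is n(n+1)/2.
Smallest index with value ≥ 41687: n = 289 (giving 41905).
Largest index with value ≤ 98140: n = 442 (giving 97903).
Indices 289 through 442: 154 terms.

154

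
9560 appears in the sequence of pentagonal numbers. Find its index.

Set n(3n−1)/2 = 9560, giving 3n² − n − 19120 = 0.
The discriminant is 1 + 24·9560 = 229441, and √229441 = 479.
So n = (1 + 479) / 6 = 480/6 = 80.
Check: 80·(3·80 − 1)/2 = 9560. ✓

80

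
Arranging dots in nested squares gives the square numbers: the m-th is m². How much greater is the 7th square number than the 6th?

13

n² − (n−1)² = 2n − 1, so 7² − 6² = 2·7 − 1 = 13.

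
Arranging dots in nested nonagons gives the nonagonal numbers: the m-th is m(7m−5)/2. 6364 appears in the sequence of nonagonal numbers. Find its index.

43

Set n(7n−5)/2 = 6364, giving 7n² − 5n − 12728 = 0.
The discriminant is 25 + 56·6364 = 356409, and √356409 = 597.
So n = (5 + 597) / 14 = 602/14 = 43.
Check: 43·(7·43 − 5)/2 = 6364. ✓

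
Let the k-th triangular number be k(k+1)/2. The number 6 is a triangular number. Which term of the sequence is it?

Set n(n+1)/2 = 6, giving n² + n − 12 = 0.
The discriminant is 1 + 8·6 = 49, and √49 = 7.
So n = (-1 + 7) / 2 = 6/2 = 3.
Check: 3·4/2 = 6. ✓

3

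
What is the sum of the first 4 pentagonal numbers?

40

Σ i(3i−1)/2 = (3Σi² − Σi) / 2 over i = 1..4.
Σi = 10 and Σi² = 30.
(3·30 − 1·10) / 2 = 80/2 = 40.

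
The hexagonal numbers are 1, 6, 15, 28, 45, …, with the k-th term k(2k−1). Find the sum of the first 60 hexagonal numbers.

145790

Σ i(2i−1) = 2Σi² − Σi over i = 1..60.
Σi = 1830 and Σi² = 73810.
2·73810 − 1·1830 = 145790.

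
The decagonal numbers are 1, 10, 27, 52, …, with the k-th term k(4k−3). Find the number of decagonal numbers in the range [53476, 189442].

The n-th decagonal number is n(4n−3).
Smallest index with value ≥ 53476: n = 116 (giving 53476).
Largest index with value ≤ 189442: n = 218 (giving 189442).
Indices 116 through 218: 103 terms.

103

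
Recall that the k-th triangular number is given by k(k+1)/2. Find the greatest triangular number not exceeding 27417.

Solve n(n+1)/2 ≤ 27417 for integer n.
n = 233 gives 27261 ≤ 27417, while n = 234 gives 27495 > 27417; so the answer is 27261.

27261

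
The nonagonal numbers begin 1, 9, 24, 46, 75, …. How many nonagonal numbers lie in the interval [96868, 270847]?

112

The n-th nonagonal number is n(7n−5)/2.
Smallest index with value ≥ 96868: n = 167 (giving 97194).
Largest index with value ≤ 270847: n = 278 (giving 269799).
Indices 167 through 278: 112 terms.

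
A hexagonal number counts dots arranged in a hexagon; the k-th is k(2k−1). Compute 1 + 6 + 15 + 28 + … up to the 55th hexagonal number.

Σ i(2i−1) = 2Σi² − Σi over i = 1..55.
Σi = 1540 and Σi² = 56980.
2·56980 − 1·1540 = 112420.

112420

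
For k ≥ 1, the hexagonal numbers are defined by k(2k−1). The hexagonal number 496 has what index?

16

Set n(2n−1) = 496, giving 2n² − n − 496 = 0.
The discriminant is 1 + 8·496 = 3969, and √3969 = 63.
So n = (1 + 63) / 4 = 64/4 = 16.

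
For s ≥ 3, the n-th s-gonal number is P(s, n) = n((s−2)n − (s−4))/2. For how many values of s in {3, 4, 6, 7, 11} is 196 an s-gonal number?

s = 3: P(3, 19) = 190 and P(3, 20) = 210; 196 is not s-gonal.
s = 4: P(4, 14) = 196. ✓
s = 6: P(6, 10) = 190 and P(6, 11) = 231; 196 is not s-gonal.
s = 7: P(7, 9) = 189 and P(7, 10) = 235; 196 is not s-gonal.
s = 11: P(11, 7) = 196. ✓
Hits: s ∈ {4, 11} → 2.

2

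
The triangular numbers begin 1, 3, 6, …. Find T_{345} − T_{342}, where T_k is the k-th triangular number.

345·346/2 = 59685 and 342·343/2 = 58653.
Difference: 59685 − 58653 = 1032.

1032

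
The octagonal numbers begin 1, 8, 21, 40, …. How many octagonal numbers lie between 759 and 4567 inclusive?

23

The n-th octagonal number is n(3n−2).
Smallest index with value ≥ 759: n = 17 (giving 833).
Largest index with value ≤ 4567: n = 39 (giving 4485).
Indices 17 through 39: 23 terms.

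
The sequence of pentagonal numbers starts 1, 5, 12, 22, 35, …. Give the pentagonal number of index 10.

10·(3·10 − 1)/2 = 10·29/2 = 145.

145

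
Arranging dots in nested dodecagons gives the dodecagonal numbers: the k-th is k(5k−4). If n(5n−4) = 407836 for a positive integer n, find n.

286

Set n(5n−4) = 407836, giving 5n² − 4n − 407836 = 0.
The discriminant is 16 + 20·407836 = 8156736, and √8156736 = 2856.
So n = (4 + 2856) / 10 = 2860/10 = 286.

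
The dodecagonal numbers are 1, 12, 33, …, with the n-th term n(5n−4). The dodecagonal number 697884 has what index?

Set n(5n−4) = 697884, giving 5n² − 4n − 697884 = 0.
The discriminant is 16 + 20·697884 = 13957696, and √13957696 = 3736.
So n = (4 + 3736) / 10 = 3740/10 = 374.
Check: 374·(5·374 − 4) = 697884. ✓

374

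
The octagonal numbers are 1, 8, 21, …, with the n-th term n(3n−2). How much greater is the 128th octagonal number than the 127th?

Consecutive octagonal numbers differ by 6n − 5: here 6·128 − 5 = 763.

763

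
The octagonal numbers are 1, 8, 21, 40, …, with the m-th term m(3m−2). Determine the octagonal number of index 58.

9976

The 58th octagonal number is n(3n−2) with n = 58.
58·(3·58 − 2) = 58·172 = 9976.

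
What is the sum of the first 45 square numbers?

31395

Σ_{i=1}^{45} i² = 45·46·91/6 = 31395.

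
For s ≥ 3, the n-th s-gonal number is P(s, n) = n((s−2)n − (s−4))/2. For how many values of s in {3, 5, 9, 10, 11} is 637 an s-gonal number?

s = 3: P(3, 35) = 630 and P(3, 36) = 666; 637 is not s-gonal.
s = 5: P(5, 20) = 590 and P(5, 21) = 651; 637 is not s-gonal.
s = 9: P(9, 13) = 559 and P(9, 14) = 651; 637 is not s-gonal.
s = 10: P(10, 13) = 637. ✓
s = 11: P(11, 12) = 606 and P(11, 13) = 715; 637 is not s-gonal.
Hits: s ∈ {10} → 1.

1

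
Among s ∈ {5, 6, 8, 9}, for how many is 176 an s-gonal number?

2

s = 5: P(5, 11) = 176. ✓
s = 6: P(6, 9) = 153 and P(6, 10) = 190; 176 is not s-gonal.
s = 8: P(8, 8) = 176. ✓
s = 9: P(9, 7) = 154 and P(9, 8) = 204; 176 is not s-gonal.
Hits: s ∈ {5, 8} → 2.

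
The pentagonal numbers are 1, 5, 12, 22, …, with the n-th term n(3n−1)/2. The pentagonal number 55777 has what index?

193

Set n(3n−1)/2 = 55777, giving 3n² − n − 111554 = 0.
The discriminant is 1 + 24·55777 = 1338649, and √1338649 = 1157.
So n = (1 + 1157) / 6 = 1158/6 = 193.
Check: 193·(3·193 − 1)/2 = 55777. ✓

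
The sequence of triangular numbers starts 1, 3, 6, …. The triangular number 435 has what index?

Set n(n+1)/2 = 435, giving n² + n − 870 = 0.
So n = (-1 + 59) / 2 = 58/2 = 29.
Check: 29·30/2 = 435. ✓

29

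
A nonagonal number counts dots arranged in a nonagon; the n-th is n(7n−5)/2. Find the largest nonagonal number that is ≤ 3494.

Solve n(7n−5)/2 ≤ 3494 for integer n.
n = 31 gives 3286 ≤ 3494, while n = 32 gives 3504 > 3494; so the answer is 3286.

3286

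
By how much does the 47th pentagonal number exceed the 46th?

Consecutive pentagonal numbers differ by 3n − 2: here 3·47 − 2 = 139.

139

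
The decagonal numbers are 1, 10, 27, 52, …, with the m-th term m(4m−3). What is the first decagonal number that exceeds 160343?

Solve n(4n−3) > 160343 for integer n.
The largest n with value ≤ 160343 is 200 (since 159400 ≤ 160343 < 161001), so the first above is n = 201, value 161001.

161001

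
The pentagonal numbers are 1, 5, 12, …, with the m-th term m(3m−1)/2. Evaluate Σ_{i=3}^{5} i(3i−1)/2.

Σ i(3i−1)/2 = (3Σi² − Σi) / 2 over i = 3..5.
Σi = 15 − 3 = 12 and Σi² = 55 − 5 = 50.
(3·50 − 1·12) / 2 = 138/2 = 69.

69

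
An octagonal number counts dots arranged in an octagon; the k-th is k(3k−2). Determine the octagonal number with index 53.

8321

53·(3·53 − 2) = 53·157 = 8321.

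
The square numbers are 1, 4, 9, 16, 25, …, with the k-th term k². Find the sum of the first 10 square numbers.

385

Σ_{i=1}^{10} i² = 10·11·21/6 = 385.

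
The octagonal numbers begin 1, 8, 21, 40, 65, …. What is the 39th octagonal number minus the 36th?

39·(3·39 − 2) = 4485 and 36·(3·36 − 2) = 3816.
Difference: 4485 − 3816 = 669.

669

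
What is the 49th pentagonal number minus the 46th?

426

49·(3·49 − 1)/2 = 3577 and 46·(3·46 − 1)/2 = 3151.
Difference: 3577 − 3151 = 426.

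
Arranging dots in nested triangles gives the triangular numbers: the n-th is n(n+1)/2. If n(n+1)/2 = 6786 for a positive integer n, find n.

Set n(n+1)/2 = 6786, giving n² + n − 13572 = 0.
So n = (-1 + 233) / 2 = 232/2 = 116.

116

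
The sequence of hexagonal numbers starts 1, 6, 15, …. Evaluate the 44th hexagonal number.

The 44th hexagonal number is n(2n−1) with n = 44.
44·(2·44 − 1) = 44·87 = 3828.

3828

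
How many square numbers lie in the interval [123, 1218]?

The n-th square number is n².
Smallest index with value ≥ 123: n = 12 (giving 144).
Largest index with value ≤ 1218: n = 34 (giving 1156).
Indices 12 through 34: 23 terms.

23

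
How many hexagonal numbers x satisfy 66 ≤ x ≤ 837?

The n-th hexagonal number is n(2n−1).
Smallest index with value ≥ 66: n = 6 (giving 66).
Largest index with value ≤ 837: n = 20 (giving 780).
Indices 6 through 20: 15 terms.

15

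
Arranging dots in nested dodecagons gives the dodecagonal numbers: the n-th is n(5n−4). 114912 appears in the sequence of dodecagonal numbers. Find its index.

Set n(5n−4) = 114912, giving 5n² − 4n − 114912 = 0.
So n = (4 + 1516) / 10 = 1520/10 = 152.
Check: 152·(5·152 − 4) = 114912. ✓

152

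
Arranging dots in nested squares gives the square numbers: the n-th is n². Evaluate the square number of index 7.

The 7th square number is n² with n = 7.
7² = 49.

49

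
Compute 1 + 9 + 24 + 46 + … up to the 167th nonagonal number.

Σ i(7i−5)/2 = (7Σi² − 5Σi) / 2 over i = 1..167.
Σi = 14028 and Σi² = 1566460.
(7·1566460 − 5·14028) / 2 = 10895080/2 = 5447540.

5447540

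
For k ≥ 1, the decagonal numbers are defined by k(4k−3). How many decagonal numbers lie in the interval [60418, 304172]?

The n-th decagonal number is n(4n−3).
Smallest index with value ≥ 60418: n = 124 (giving 61132).
Largest index with value ≤ 304172: n = 276 (giving 303876).
Indices 124 through 276: 153 terms.

153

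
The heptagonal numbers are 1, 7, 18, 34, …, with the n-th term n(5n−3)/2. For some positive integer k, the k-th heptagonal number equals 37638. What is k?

Set n(5n−3)/2 = 37638, giving 5n² − 3n − 75276 = 0.
The discriminant is 9 + 40·37638 = 1505529, and √1505529 = 1227.
So n = (3 + 1227) / 10 = 1230/10 = 123.
Check: 123·(5·123 − 3)/2 = 37638. ✓

123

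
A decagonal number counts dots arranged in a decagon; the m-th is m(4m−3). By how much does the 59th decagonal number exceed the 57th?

59·(4·59 − 3) = 13747 and 57·(4·57 − 3) = 12825.
Difference: 13747 − 12825 = 922.

922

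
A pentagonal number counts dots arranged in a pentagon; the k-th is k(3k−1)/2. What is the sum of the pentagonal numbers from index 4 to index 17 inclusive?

Σ i(3i−1)/2 = (3Σi² − Σi) / 2 over i = 4..17.
Σi = 153 − 6 = 147 and Σi² = 1785 − 14 = 1771.
(3·1771 − 1·147) / 2 = 5166/2 = 2583.

2583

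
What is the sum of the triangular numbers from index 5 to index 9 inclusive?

145

Σ i(i+1)/2 = (Σi² + Σi) / 2 over i = 5..9.
Σi = 45 − 10 = 35 and Σi² = 285 − 30 = 255.
(1·255 + 1·35) / 2 = 290/2 = 145.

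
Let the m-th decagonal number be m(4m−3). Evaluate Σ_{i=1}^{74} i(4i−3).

Σ i(4i−3) = 4Σi² − 3Σi over i = 1..74.
Σi = 2775 and Σi² = 137825.
4·137825 − 3·2775 = 542975.

542975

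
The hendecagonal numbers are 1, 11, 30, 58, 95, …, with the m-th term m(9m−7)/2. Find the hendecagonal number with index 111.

111·(9·111 − 7)/2 = 111·992/2 = 111·496 = 55056.

55056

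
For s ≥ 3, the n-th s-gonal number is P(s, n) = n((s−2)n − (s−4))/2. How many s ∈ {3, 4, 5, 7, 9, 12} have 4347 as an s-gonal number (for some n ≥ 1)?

2

s = 3: P(3, 92) = 4278 and P(3, 93) = 4371; 4347 is not s-gonal.
s = 4: P(4, 65) = 4225 and P(4, 66) = 4356; 4347 is not s-gonal.
s = 5: P(5, 54) = 4347. ✓
s = 7: P(7, 42) = 4347. ✓
s = 9: P(9, 35) = 4200 and P(9, 36) = 4446; 4347 is not s-gonal.
s = 12: P(12, 29) = 4089 and P(12, 30) = 4380; 4347 is not s-gonal.
Hits: s ∈ {5, 7} → 2.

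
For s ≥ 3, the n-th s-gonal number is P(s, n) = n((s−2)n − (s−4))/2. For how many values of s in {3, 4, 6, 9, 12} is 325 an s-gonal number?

3

s = 3: P(3, 25) = 325. ✓
s = 4: P(4, 18) = 324 and P(4, 19) = 361; 325 is not s-gonal.
s = 6: P(6, 13) = 325. ✓
s = 9: P(9, 10) = 325. ✓
s = 12: P(12, 8) = 288 and P(12, 9) = 369; 325 is not s-gonal.
Hits: s ∈ {3, 6, 9} → 3.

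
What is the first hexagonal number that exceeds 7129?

Solve n(2n−1) > 7129 for integer n.
The largest n with value ≤ 7129 is 59 (since 6903 ≤ 7129 < 7140), so the first above is n = 60, value 7140.

7140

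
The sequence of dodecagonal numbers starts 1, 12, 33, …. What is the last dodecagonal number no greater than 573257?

Solve n(5n−4) ≤ 573257 for integer n.
n = 339 gives 573249 ≤ 573257, while n = 340 gives 576640 > 573257; so the answer is 573249.

573249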